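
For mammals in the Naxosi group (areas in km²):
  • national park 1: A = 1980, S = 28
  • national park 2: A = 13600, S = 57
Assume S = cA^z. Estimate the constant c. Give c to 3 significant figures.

1.70

z = ln(S₂/S₁) / ln(A₂/A₁) = ln(57/28) / ln(13600/1980) = 0.7108 / 1.9270 = 0.3689
c = S₁ / A₁^z = 28 / 1980^0.3689 = 28 / 16.45 = 1.702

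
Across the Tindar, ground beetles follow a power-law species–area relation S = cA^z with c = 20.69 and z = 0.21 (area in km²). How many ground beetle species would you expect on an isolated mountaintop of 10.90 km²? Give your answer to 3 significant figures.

34.2

S = 20.69 × 10.9^0.21
ln S = ln 20.69 + 0.21 × ln 10.9 = 3.0297 + 0.21 × 2.3888 = 3.5313
S = e^3.5313 ≈ 34.17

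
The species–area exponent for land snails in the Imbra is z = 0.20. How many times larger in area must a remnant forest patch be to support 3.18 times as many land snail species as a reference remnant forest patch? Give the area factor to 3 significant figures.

325

(A₂/A₁)^0.2 = 3.18, so A₂/A₁ = 3.18^(1/0.2) = 3.18^5
ln(A₂/A₁) = ln 3.18 / 0.2 = 1.1569 / 0.2 = 5.7844
A₂/A₁ = e^5.7844 ≈ 325.2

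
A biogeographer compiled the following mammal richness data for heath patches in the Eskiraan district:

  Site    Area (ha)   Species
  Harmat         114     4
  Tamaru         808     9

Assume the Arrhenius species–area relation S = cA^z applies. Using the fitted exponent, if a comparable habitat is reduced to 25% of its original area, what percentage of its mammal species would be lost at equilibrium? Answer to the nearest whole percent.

44%

z = ln(9/4) / ln(808/114) = 0.8109 / 1.9584 = 0.4141
S_new/S_old = (A_new/A_old)^z = 0.25^0.4141 = exp(0.4141 × -1.3863) = 0.5632
Fraction lost = 1 − 0.5632 = 0.4368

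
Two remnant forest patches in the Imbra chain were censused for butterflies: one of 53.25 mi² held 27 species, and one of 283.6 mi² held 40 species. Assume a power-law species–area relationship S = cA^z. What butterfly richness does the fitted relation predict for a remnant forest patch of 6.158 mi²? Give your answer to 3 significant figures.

z = ln(40/27) / ln(283.6/53.25) = 0.3930 / 1.6726 = 0.2350
c = 27 / 53.25^0.2350 = 27 / 2.545 = 10.61
S₃ = 10.61 × 6.158^0.2350 = 10.61 × 1.533 ≈ 16.26

16.3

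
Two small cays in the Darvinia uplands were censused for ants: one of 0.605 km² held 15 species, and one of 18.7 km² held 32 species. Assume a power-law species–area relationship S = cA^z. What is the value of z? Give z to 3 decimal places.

0.221

Taking logs: ln S = ln c + z ln A, so z = (ln S₂ − ln S₁)/(ln A₂ − ln A₁).
z = ln(32/15) / ln(18.7/0.605) = ln(2.133) / ln(30.91) = 0.7577 / 3.4311 = 0.2208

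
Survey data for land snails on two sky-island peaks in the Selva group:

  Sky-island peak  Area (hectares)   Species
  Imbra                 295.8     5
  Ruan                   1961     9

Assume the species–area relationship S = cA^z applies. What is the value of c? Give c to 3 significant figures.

z = ln(S₂/S₁) / ln(A₂/A₁) = ln(9/5) / ln(1961/295.8) = 0.5878 / 1.8915 = 0.3107
c = S₁ / A₁^z = 5 / 295.8^0.3107 = 5 / 5.859 = 0.8533

0.853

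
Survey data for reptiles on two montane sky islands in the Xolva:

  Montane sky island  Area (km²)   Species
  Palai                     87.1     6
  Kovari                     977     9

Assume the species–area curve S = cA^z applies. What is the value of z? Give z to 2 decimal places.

0.17

Taking logs: ln S = ln c + z ln A, so z = (ln S₂ − ln S₁)/(ln A₂ − ln A₁).
z = ln(9/6) / ln(977/87.1) = ln(1.5) / ln(11.22) = 0.4055 / 2.4174 = 0.1677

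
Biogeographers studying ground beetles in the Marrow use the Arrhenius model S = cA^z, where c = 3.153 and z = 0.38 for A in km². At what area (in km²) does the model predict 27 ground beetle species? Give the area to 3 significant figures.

27 = 3.153 × A^0.38  ⇒  A^0.38 = 27/3.153 = 8.563
ln A = ln(8.563) / 0.38 = 2.1475 / 0.38 = 5.6513
A = e^5.6513 ≈ 284.7 km²

285 km²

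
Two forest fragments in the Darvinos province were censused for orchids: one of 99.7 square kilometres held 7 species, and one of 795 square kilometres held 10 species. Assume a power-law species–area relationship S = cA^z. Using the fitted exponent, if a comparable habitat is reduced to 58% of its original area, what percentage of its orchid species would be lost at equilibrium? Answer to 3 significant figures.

8.93%

z = ln(10/7) / ln(795/99.7) = 0.3567 / 2.0762 = 0.1718
S_new/S_old = (A_new/A_old)^z = 0.58^0.1718 = exp(0.1718 × -0.5447) = 0.9107
Fraction lost = 1 − 0.9107 = 0.08934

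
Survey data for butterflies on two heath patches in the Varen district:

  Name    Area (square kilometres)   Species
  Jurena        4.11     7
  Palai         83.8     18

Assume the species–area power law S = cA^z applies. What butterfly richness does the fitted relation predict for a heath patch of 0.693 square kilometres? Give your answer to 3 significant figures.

4.01

z = ln(18/7) / ln(83.8/4.11) = 0.9445 / 3.0150 = 0.3133
c = 7 / 4.11^0.3133 = 7 / 1.557 = 4.496
S₃ = 4.496 × 0.693^0.3133 = 4.496 × 0.8915 ≈ 4.008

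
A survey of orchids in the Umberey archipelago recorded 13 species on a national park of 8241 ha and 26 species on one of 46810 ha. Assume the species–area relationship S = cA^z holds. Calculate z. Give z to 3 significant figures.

0.399

Taking logs: ln S = ln c + z ln A, so z = (ln S₂ − ln S₁)/(ln A₂ − ln A₁).
z = ln(26/13) / ln(46810/8241) = ln(2) / ln(5.68) = 0.6931 / 1.7370 = 0.3991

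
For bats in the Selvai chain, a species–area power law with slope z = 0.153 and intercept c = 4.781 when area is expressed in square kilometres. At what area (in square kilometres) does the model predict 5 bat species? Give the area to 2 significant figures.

1.3 square kilometres

5 = 4.781 × A^0.153  ⇒  A^0.153 = 5/4.781 = 1.046
ln A = ln(1.046) / 0.153 = 0.0448 / 0.153 = 0.2927
A = e^0.2927 ≈ 1.34 square kilometres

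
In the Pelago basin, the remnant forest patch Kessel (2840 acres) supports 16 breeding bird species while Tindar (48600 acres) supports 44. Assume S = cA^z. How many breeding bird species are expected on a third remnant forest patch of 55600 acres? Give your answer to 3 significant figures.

z = ln(44/16) / ln(48600/2840) = 1.0116 / 2.8398 = 0.3562
c = 16 / 2840^0.3562 = 16 / 16.99 = 0.9418
S₃ = 0.9418 × 55600^0.3562 = 0.9418 × 49.01 ≈ 46.16

46.2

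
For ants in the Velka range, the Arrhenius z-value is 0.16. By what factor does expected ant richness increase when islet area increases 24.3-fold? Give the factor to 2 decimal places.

S₂/S₁ = (A₂/A₁)^z = 24.3^0.16
ln(S₂/S₁) = 0.16 × ln 24.3 = 0.16 × 3.1905 = 0.5105
S₂/S₁ = e^0.5105 ≈ 1.666

1.67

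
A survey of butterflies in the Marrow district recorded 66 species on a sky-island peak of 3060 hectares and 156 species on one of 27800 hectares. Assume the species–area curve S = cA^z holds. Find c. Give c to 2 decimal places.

z = ln(S₂/S₁) / ln(A₂/A₁) = ln(156/66) / ln(27800/3060) = 0.8602 / 2.2066 = 0.3898
c = S₁ / A₁^z = 66 / 3060^0.3898 = 66 / 22.85 = 2.889

2.89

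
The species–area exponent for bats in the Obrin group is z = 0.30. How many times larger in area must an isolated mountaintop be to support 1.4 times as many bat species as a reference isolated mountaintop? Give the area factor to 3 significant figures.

(A₂/A₁)^0.3 = 1.4, so A₂/A₁ = 1.4^(1/0.3) = 1.4^3.333
ln(A₂/A₁) = ln 1.4 / 0.3 = 0.3365 / 0.3 = 1.1216
A₂/A₁ = e^1.1216 ≈ 3.07

3.07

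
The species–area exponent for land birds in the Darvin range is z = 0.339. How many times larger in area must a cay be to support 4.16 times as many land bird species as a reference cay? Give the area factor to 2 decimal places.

(A₂/A₁)^0.339 = 4.16, so A₂/A₁ = 4.16^(1/0.339) = 4.16^2.95
ln(A₂/A₁) = ln 4.16 / 0.339 = 1.4255 / 0.339 = 4.2051
A₂/A₁ = e^4.2051 ≈ 67.02

67.02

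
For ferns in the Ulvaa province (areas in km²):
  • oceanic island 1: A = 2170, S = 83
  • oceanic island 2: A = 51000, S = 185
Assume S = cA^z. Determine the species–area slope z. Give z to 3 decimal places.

0.254

Taking logs: ln S = ln c + z ln A, so z = (ln S₂ − ln S₁)/(ln A₂ − ln A₁).
z = ln(185/83) / ln(51000/2170) = ln(2.229) / ln(23.5) = 0.8015 / 3.1571 = 0.2539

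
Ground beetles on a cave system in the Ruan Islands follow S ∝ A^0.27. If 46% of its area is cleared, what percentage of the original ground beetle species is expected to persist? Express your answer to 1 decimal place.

84.7%

S_new/S_old = (A_new/A_old)^z = 0.54^0.27
= exp(0.27 × ln 0.54) = exp(0.27 × -0.6162) = exp(-0.1664) ≈ 0.8467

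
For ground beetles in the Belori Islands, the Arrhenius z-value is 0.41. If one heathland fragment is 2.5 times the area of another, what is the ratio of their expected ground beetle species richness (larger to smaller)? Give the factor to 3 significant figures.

1.46

S₂/S₁ = (A₂/A₁)^z = 2.5^0.41
ln(S₂/S₁) = 0.41 × ln 2.5 = 0.41 × 0.9163 = 0.3757
S₂/S₁ = e^0.3757 ≈ 1.456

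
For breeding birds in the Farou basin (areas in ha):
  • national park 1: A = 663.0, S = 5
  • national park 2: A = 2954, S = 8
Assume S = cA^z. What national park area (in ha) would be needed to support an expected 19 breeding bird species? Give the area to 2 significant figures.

z = ln(8/5) / ln(2954/663) = 0.4700 / 1.4941 = 0.3146
c = 5 / 663^0.3146 = 5 / 7.719 = 0.6478
A = (19/0.6478)^(1/0.3146) ⇒ ln A = ln(29.33)/0.3146 = 10.7407
A = e^10.7407 ≈ 46200 ha

46000 ha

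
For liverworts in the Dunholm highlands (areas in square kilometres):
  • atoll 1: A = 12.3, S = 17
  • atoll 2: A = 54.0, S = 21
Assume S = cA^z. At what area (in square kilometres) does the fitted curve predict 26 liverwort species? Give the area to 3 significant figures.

241 square kilometres

z = ln(21/17) / ln(54/12.3) = 0.2113 / 1.4794 = 0.1428
c = 17 / 12.3^0.1428 = 17 / 1.431 = 11.88
A = (26/11.88)^(1/0.1428) ⇒ ln A = ln(2.189)/0.1428 = 5.4842
A = e^5.4842 ≈ 240.9 square kilometres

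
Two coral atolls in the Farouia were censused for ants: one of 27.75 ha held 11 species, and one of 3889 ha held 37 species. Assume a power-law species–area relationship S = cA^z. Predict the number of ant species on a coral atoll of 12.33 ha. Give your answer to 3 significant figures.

z = ln(37/11) / ln(3889/27.75) = 1.2130 / 4.9427 = 0.2454
c = 11 / 27.75^0.2454 = 11 / 2.26 = 4.866
S₃ = 4.866 × 12.33^0.2454 = 4.866 × 1.852 ≈ 9.014

9.01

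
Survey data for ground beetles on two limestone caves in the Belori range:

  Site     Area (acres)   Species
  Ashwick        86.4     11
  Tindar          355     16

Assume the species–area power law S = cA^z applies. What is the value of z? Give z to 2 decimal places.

0.27

Taking logs: ln S = ln c + z ln A, so z = (ln S₂ − ln S₁)/(ln A₂ − ln A₁).
z = ln(16/11) / ln(355/86.4) = ln(1.455) / ln(4.109) = 0.3747 / 1.4131 = 0.2652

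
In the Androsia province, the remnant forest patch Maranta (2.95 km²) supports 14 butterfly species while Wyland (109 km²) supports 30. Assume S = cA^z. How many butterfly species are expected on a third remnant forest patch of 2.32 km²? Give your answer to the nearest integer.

13

z = ln(30/14) / ln(109/2.95) = 0.7621 / 3.6095 = 0.2111
c = 14 / 2.95^0.2111 = 14 / 1.257 = 11.14
S₃ = 11.14 × 2.32^0.2111 = 11.14 × 1.194 ≈ 13.31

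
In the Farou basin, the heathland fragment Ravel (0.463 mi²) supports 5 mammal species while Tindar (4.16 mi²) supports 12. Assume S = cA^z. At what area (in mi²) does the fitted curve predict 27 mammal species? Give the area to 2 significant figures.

32 mi²

z = ln(12/5) / ln(4.16/0.463) = 0.8755 / 2.1955 = 0.3987
c = 5 / 0.463^0.3987 = 5 / 0.7356 = 6.797
A = (27/6.797)^(1/0.3987) ⇒ ln A = ln(3.972)/0.3987 = 3.4592
A = e^3.4592 ≈ 31.79 mi²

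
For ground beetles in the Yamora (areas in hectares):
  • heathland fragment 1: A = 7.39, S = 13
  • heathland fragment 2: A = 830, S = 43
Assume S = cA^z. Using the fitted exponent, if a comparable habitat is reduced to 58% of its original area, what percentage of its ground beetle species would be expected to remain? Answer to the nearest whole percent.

87%

z = ln(43/13) / ln(830/7.39) = 1.1963 / 4.7213 = 0.2534
S_new/S_old = (A_new/A_old)^z = 0.58^0.2534 = exp(0.2534 × -0.5447) = 0.8711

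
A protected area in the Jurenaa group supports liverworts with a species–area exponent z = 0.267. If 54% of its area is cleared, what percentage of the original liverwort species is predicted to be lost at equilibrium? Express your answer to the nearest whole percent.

19%

S_new/S_old = (A_new/A_old)^z = 0.46^0.267
= exp(0.267 × ln 0.46) = exp(0.267 × -0.7765) = exp(-0.2073) ≈ 0.8127
Fraction lost = 1 − 0.8127 = 0.1873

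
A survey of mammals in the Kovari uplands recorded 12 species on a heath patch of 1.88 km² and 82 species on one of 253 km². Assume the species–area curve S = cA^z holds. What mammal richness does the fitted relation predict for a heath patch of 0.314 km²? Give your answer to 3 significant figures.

z = ln(82/12) / ln(253/1.88) = 1.9218 / 4.9021 = 0.3920
c = 12 / 1.88^0.3920 = 12 / 1.281 = 9.369
S₃ = 9.369 × 0.314^0.3920 = 9.369 × 0.635 ≈ 5.949

5.95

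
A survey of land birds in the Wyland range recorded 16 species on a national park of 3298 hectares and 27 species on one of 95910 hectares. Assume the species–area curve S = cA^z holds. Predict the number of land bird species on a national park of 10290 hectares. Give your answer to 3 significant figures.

19.1

z = ln(27/16) / ln(95910/3298) = 0.5232 / 3.3701 = 0.1553
c = 16 / 3298^0.1553 = 16 / 3.518 = 4.549
S₃ = 4.549 × 10290^0.1553 = 4.549 × 4.197 ≈ 19.09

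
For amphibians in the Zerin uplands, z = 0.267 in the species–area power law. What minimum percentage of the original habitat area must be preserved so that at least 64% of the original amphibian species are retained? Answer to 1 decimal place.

Need (A_new/A_old)^0.267 = 0.64, so A_new/A_old = 0.64^(1/0.267) = 0.64^3.745
ln(A_new/A_old) = ln 0.64 / 0.267 = -0.4463 / 0.267 = -1.6715
A_new/A_old = e^-1.6715 ≈ 0.188

18.8%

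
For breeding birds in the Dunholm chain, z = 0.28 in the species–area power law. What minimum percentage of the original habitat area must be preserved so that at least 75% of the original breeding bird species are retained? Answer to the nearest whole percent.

36%

Need (A_new/A_old)^0.28 = 0.75, so A_new/A_old = 0.75^(1/0.28) = 0.75^3.571
ln(A_new/A_old) = ln 0.75 / 0.28 = -0.2877 / 0.28 = -1.0274
A_new/A_old = e^-1.0274 ≈ 0.3579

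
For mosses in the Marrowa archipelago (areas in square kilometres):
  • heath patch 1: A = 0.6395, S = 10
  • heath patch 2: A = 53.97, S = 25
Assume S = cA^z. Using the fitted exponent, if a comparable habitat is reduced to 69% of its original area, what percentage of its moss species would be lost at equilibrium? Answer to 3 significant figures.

7.38%

z = ln(25/10) / ln(53.97/0.6395) = 0.9163 / 4.4355 = 0.2066
S_new/S_old = (A_new/A_old)^z = 0.69^0.2066 = exp(0.2066 × -0.3711) = 0.9262
Fraction lost = 1 − 0.9262 = 0.07379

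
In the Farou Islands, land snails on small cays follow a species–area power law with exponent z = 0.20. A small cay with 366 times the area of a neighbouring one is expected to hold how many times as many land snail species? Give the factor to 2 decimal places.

S₂/S₁ = (A₂/A₁)^z = 366^0.2
ln(S₂/S₁) = 0.2 × ln 366 = 0.2 × 5.9026 = 1.1805
S₂/S₁ = e^1.1805 ≈ 3.256

3.26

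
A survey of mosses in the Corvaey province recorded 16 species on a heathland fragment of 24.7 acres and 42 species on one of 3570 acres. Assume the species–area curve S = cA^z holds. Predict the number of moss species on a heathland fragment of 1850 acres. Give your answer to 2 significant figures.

z = ln(42/16) / ln(3570/24.7) = 0.9651 / 4.9735 = 0.1940
c = 16 / 24.7^0.1940 = 16 / 1.863 = 8.588
S₃ = 8.588 × 1850^0.1940 = 8.588 × 4.305 ≈ 36.97

37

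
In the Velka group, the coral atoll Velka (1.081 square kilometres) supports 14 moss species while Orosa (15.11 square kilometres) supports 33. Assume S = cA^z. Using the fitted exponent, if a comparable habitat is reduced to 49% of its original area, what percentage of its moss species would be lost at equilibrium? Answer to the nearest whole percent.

z = ln(33/14) / ln(15.11/1.081) = 0.8575 / 2.6375 = 0.3251
S_new/S_old = (A_new/A_old)^z = 0.49^0.3251 = exp(0.3251 × -0.7133) = 0.793
Fraction lost = 1 − 0.793 = 0.207

21%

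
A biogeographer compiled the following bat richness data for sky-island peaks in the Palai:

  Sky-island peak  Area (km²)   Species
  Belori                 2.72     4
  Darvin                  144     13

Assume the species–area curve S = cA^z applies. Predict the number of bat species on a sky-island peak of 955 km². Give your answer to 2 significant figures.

z = ln(13/4) / ln(144/2.72) = 1.1787 / 3.9692 = 0.2970
c = 4 / 2.72^0.2970 = 4 / 1.346 = 2.972
S₃ = 2.972 × 955^0.2970 = 2.972 × 7.672 ≈ 22.8

23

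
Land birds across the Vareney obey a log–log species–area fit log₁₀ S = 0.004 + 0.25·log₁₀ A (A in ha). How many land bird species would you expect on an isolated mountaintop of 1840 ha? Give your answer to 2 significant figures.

6.6

S = 1.009 × 1840^0.25 = 1.009 × 6.549 ≈ 6.61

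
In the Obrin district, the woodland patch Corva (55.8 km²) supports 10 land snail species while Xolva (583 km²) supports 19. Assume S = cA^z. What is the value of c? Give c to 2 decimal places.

z = ln(S₂/S₁) / ln(A₂/A₁) = ln(19/10) / ln(583/55.8) = 0.6419 / 2.3464 = 0.2735
c = S₁ / A₁^z = 10 / 55.8^0.2735 = 10 / 3.005 = 3.328

3.33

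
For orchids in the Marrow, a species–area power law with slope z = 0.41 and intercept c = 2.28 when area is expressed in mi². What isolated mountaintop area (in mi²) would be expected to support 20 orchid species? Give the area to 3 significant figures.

20 = 2.28 × A^0.41  ⇒  A^0.41 = 20/2.28 = 8.772
ln A = ln(8.772) / 0.41 = 2.1716 / 0.41 = 5.2965
A = e^5.2965 ≈ 199.6 mi²

200 mi²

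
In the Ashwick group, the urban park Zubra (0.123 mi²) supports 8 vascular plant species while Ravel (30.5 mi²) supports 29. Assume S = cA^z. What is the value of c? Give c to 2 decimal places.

13.05

z = ln(S₂/S₁) / ln(A₂/A₁) = ln(29/8) / ln(30.5/0.123) = 1.2879 / 5.5133 = 0.2336
c = S₁ / A₁^z = 8 / 0.123^0.2336 = 8 / 0.6129 = 13.05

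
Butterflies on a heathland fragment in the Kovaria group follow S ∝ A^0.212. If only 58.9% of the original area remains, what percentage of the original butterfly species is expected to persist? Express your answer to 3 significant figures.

S_new/S_old = (A_new/A_old)^z = 0.589^0.212
= exp(0.212 × ln 0.589) = exp(0.212 × -0.5293) = exp(-0.1122) ≈ 0.8938

89.4%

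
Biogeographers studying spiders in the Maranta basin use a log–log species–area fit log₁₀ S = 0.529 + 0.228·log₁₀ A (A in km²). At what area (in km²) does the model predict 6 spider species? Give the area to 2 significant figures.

6 = 3.381 × A^0.228  ⇒  A^0.228 = 6/3.381 = 1.775
ln A = ln(1.775) / 0.228 = 0.5737 / 0.228 = 2.5162
A = e^2.5162 ≈ 12.38 km²

12 km²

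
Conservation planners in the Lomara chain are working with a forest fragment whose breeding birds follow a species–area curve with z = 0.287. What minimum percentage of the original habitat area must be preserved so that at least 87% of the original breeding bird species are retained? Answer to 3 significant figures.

Need (A_new/A_old)^0.287 = 0.87, so A_new/A_old = 0.87^(1/0.287) = 0.87^3.484
ln(A_new/A_old) = ln 0.87 / 0.287 = -0.1393 / 0.287 = -0.4852
A_new/A_old = e^-0.4852 ≈ 0.6156

61.6%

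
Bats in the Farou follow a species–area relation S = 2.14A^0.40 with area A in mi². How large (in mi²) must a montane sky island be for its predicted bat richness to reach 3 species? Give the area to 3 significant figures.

3 = 2.14 × A^0.4  ⇒  A^0.4 = 3/2.14 = 1.402
ln A = ln(1.402) / 0.4 = 0.3378 / 0.4 = 0.8445
A = e^0.8445 ≈ 2.327 mi²

2.33 mi²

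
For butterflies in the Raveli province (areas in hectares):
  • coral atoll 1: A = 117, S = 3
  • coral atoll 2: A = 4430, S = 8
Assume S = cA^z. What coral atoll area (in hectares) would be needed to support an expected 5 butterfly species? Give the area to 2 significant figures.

z = ln(8/3) / ln(4430/117) = 0.9808 / 3.6340 = 0.2699
c = 3 / 117^0.2699 = 3 / 3.616 = 0.8297
A = (5/0.8297)^(1/0.2699) ⇒ ln A = ln(6.026)/0.2699 = 6.6548
A = e^6.6548 ≈ 776.5 hectares

780 hectares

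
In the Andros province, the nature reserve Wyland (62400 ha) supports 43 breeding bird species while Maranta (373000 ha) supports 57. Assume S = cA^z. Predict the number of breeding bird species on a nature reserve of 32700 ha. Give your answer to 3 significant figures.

z = ln(57/43) / ln(373000/62400) = 0.2819 / 1.7880 = 0.1576
c = 43 / 62400^0.1576 = 43 / 5.7 = 7.544
S₃ = 7.544 × 32700^0.1576 = 7.544 × 5.148 ≈ 38.84

38.8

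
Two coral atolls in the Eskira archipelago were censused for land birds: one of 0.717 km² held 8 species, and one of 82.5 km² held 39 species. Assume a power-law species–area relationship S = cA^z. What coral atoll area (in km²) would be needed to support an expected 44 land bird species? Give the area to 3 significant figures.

z = ln(39/8) / ln(82.5/0.717) = 1.5841 / 4.7455 = 0.3338
c = 8 / 0.717^0.3338 = 8 / 0.8949 = 8.94
A = (44/8.94)^(1/0.3338) ⇒ ln A = ln(4.922)/0.3338 = 4.7742
A = e^4.7742 ≈ 118.4 km²

118 km²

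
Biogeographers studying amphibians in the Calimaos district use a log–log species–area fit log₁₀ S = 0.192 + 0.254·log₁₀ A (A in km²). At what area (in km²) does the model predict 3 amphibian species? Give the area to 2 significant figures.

3 = 1.556 × A^0.254  ⇒  A^0.254 = 3/1.556 = 1.928
ln A = ln(1.928) / 0.254 = 0.6565 / 0.254 = 2.5847
A = e^2.5847 ≈ 13.26 km²

13 km²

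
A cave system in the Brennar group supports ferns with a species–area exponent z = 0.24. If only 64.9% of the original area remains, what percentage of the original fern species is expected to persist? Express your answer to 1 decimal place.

90.1%

S_new/S_old = (A_new/A_old)^z = 0.649^0.24
= exp(0.24 × ln 0.649) = exp(0.24 × -0.4323) = exp(-0.1038) ≈ 0.9014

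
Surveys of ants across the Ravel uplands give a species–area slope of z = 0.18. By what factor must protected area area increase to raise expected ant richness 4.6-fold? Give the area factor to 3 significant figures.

(A₂/A₁)^0.18 = 4.6, so A₂/A₁ = 4.6^(1/0.18) = 4.6^5.556
ln(A₂/A₁) = ln 4.6 / 0.18 = 1.5261 / 0.18 = 8.4781
A₂/A₁ = e^8.4781 ≈ 4808

4810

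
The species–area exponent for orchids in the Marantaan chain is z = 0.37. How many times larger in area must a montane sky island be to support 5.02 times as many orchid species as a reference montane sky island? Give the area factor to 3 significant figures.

78.3

(A₂/A₁)^0.37 = 5.02, so A₂/A₁ = 5.02^(1/0.37) = 5.02^2.703
ln(A₂/A₁) = ln 5.02 / 0.37 = 1.6134 / 0.37 = 4.3606
A₂/A₁ = e^4.3606 ≈ 78.31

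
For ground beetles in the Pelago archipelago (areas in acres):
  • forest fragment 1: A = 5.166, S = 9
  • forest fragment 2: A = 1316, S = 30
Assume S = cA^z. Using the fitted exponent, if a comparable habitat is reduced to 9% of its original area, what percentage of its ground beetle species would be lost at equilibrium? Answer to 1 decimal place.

40.7%

z = ln(30/9) / ln(1316/5.166) = 1.2040 / 5.5403 = 0.2173
S_new/S_old = (A_new/A_old)^z = 0.09^0.2173 = exp(0.2173 × -2.4079) = 0.5926
Fraction lost = 1 − 0.5926 = 0.4074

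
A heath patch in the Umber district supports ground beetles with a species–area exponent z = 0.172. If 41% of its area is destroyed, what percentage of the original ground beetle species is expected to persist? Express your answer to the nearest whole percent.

S_new/S_old = (A_new/A_old)^z = 0.59^0.172
= exp(0.172 × ln 0.59) = exp(0.172 × -0.5276) = exp(-0.0908) ≈ 0.9132

91%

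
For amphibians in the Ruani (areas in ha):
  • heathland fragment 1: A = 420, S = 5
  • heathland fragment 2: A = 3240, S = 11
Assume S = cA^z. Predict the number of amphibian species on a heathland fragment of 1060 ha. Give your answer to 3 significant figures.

7.15

z = ln(11/5) / ln(3240/420) = 0.7885 / 2.0431 = 0.3859
c = 5 / 420^0.3859 = 5 / 10.29 = 0.486
S₃ = 0.486 × 1060^0.3859 = 0.486 × 14.71 ≈ 7.147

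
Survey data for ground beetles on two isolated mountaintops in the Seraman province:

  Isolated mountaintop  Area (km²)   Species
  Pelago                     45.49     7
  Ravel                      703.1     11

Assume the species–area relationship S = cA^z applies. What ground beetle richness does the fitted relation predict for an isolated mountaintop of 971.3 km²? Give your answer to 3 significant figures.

z = ln(11/7) / ln(703.1/45.49) = 0.4520 / 2.7380 = 0.1651
c = 7 / 45.49^0.1651 = 7 / 1.878 = 3.727
S₃ = 3.727 × 971.3^0.1651 = 3.727 × 3.113 ≈ 11.6

11.6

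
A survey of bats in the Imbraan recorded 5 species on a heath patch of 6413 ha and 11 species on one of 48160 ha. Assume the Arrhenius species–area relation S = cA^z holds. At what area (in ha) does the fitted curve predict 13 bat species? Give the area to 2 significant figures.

74000 ha

z = ln(11/5) / ln(48160/6413) = 0.7885 / 2.0162 = 0.3911
c = 5 / 6413^0.3911 = 5 / 30.82 = 0.1622
A = (13/0.1622)^(1/0.3911) ⇒ ln A = ln(80.12)/0.3911 = 11.2095
A = e^11.2095 ≈ 73826 ha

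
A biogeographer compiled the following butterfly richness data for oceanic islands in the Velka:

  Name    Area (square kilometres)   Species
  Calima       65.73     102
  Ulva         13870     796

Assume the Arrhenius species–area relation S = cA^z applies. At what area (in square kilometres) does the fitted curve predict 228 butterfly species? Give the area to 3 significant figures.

z = ln(796/102) / ln(13870/65.73) = 2.0546 / 5.3519 = 0.3839
c = 102 / 65.73^0.3839 = 102 / 4.987 = 20.45
A = (228/20.45)^(1/0.3839) ⇒ ln A = ln(11.15)/0.3839 = 6.2808
A = e^6.2808 ≈ 534.2 square kilometres

534 square kilometres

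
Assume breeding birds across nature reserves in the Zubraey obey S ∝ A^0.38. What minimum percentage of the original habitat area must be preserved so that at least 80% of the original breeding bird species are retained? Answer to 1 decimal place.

55.6%

Need (A_new/A_old)^0.38 = 0.8, so A_new/A_old = 0.8^(1/0.38) = 0.8^2.632
ln(A_new/A_old) = ln 0.8 / 0.38 = -0.2231 / 0.38 = -0.5872
A_new/A_old = e^-0.5872 ≈ 0.5559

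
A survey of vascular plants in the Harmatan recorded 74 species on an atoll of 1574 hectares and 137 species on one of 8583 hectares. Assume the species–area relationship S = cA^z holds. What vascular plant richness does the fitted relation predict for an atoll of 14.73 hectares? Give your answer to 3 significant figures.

z = ln(137/74) / ln(8583/1574) = 0.6159 / 1.6962 = 0.3631
c = 74 / 1574^0.3631 = 74 / 14.48 = 5.109
S₃ = 5.109 × 14.73^0.3631 = 5.109 × 2.656 ≈ 13.57

13.6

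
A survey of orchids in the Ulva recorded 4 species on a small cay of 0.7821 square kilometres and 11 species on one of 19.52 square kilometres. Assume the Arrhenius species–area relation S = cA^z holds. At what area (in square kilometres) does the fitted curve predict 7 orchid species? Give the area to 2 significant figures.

4.6 square kilometres

z = ln(11/4) / ln(19.52/0.7821) = 1.0116 / 3.2172 = 0.3144
c = 4 / 0.7821^0.3144 = 4 / 0.9256 = 4.321
A = (7/4.321)^(1/0.3144) ⇒ ln A = ln(1.62)/0.3144 = 1.5340
A = e^1.5340 ≈ 4.637 square kilometres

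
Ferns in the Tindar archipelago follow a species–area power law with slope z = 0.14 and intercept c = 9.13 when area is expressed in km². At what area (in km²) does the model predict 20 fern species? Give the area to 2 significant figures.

270 km²

20 = 9.13 × A^0.14  ⇒  A^0.14 = 20/9.13 = 2.191
ln A = ln(2.191) / 0.14 = 0.7842 / 0.14 = 5.6012
A = e^5.6012 ≈ 270.7 km²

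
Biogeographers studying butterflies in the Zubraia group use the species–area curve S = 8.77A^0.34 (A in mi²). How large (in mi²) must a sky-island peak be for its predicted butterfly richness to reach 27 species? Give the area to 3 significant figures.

27.3 mi²

27 = 8.77 × A^0.34  ⇒  A^0.34 = 27/8.77 = 3.079
ln A = ln(3.079) / 0.34 = 1.1245 / 0.34 = 3.3074
A = e^3.3074 ≈ 27.31 mi²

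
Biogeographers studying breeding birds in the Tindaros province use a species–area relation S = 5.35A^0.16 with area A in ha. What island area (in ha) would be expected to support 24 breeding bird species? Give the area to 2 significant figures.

24 = 5.35 × A^0.16  ⇒  A^0.16 = 24/5.35 = 4.486
ln A = ln(4.486) / 0.16 = 1.5010 / 0.16 = 9.3810
A = e^9.3810 ≈ 11861 ha

12000 ha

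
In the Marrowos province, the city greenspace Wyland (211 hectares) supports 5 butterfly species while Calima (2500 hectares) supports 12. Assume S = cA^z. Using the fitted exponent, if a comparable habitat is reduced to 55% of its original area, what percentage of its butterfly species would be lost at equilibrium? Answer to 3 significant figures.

19.1%

z = ln(12/5) / ln(2500/211) = 0.8755 / 2.4722 = 0.3541
S_new/S_old = (A_new/A_old)^z = 0.55^0.3541 = exp(0.3541 × -0.5978) = 0.8092
Fraction lost = 1 − 0.8092 = 0.1908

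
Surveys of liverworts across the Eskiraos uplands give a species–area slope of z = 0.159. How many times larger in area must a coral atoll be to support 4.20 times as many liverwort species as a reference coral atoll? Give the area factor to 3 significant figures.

8310

(A₂/A₁)^0.159 = 4.2, so A₂/A₁ = 4.2^(1/0.159) = 4.2^6.289
ln(A₂/A₁) = ln 4.2 / 0.159 = 1.4351 / 0.159 = 9.0257
A₂/A₁ = e^9.0257 ≈ 8314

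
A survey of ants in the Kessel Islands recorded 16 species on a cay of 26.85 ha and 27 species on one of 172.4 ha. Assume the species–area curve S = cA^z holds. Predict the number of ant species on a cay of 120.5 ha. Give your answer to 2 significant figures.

24

z = ln(27/16) / ln(172.4/26.85) = 0.5232 / 1.8596 = 0.2814
c = 16 / 26.85^0.2814 = 16 / 2.524 = 6.339
S₃ = 6.339 × 120.5^0.2814 = 6.339 × 3.851 ≈ 24.41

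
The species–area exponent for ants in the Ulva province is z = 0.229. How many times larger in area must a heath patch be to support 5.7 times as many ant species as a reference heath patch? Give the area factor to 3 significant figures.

(A₂/A₁)^0.229 = 5.7, so A₂/A₁ = 5.7^(1/0.229) = 5.7^4.367
ln(A₂/A₁) = ln 5.7 / 0.229 = 1.7405 / 0.229 = 7.6003
A₂/A₁ = e^7.6003 ≈ 1999

2000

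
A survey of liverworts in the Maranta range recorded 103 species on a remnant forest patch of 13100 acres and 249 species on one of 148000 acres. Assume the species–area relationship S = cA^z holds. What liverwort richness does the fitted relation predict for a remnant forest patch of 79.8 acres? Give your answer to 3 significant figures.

16.1

z = ln(249/103) / ln(148000/13100) = 0.8827 / 2.4246 = 0.3641
c = 103 / 13100^0.3641 = 103 / 31.55 = 3.265
S₃ = 3.265 × 79.8^0.3641 = 3.265 × 4.926 ≈ 16.08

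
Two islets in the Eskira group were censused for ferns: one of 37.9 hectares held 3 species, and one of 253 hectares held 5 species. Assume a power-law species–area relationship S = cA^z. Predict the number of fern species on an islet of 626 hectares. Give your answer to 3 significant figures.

z = ln(5/3) / ln(253/37.9) = 0.5108 / 1.8984 = 0.2691
c = 3 / 37.9^0.2691 = 3 / 2.659 = 1.128
S₃ = 1.128 × 626^0.2691 = 1.128 × 5.656 ≈ 6.38

6.38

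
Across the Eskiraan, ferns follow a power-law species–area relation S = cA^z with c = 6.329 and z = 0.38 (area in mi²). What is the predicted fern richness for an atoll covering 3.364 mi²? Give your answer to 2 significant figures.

10

S = 6.329 × 3.364^0.38
ln S = ln 6.329 + 0.38 × ln 3.364 = 1.8451 + 0.38 × 1.2131 = 2.3061
S = e^2.3061 ≈ 10.04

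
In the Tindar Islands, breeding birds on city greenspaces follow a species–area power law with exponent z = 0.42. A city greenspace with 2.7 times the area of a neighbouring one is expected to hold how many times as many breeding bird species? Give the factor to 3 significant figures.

S₂/S₁ = (A₂/A₁)^z = 2.7^0.42
ln(S₂/S₁) = 0.42 × ln 2.7 = 0.42 × 0.9933 = 0.4172
S₂/S₁ = e^0.4172 ≈ 1.518

1.52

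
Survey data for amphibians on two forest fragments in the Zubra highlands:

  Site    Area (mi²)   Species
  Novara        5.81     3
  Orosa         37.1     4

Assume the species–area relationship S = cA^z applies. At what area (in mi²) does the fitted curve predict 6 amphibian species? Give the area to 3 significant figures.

z = ln(4/3) / ln(37.1/5.81) = 0.2877 / 1.8540 = 0.1552
c = 3 / 5.81^0.1552 = 3 / 1.314 = 2.283
A = (6/2.283)^(1/0.1552) ⇒ ln A = ln(2.628)/0.1552 = 6.2267
A = e^6.2267 ≈ 506.1 mi²

506 mi²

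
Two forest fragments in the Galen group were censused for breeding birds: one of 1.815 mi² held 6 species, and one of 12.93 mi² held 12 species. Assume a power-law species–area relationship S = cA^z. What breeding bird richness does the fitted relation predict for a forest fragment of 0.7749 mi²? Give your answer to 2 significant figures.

4.4

z = ln(12/6) / ln(12.93/1.815) = 0.6931 / 1.9635 = 0.3530
c = 6 / 1.815^0.3530 = 6 / 1.234 = 4.861
S₃ = 4.861 × 0.7749^0.3530 = 4.861 × 0.9139 ≈ 4.443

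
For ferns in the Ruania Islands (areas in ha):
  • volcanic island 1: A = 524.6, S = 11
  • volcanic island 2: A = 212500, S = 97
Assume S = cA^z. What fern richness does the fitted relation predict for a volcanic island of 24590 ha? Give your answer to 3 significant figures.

z = ln(97/11) / ln(212500/524.6) = 2.1768 / 6.0041 = 0.3626
c = 11 / 524.6^0.3626 = 11 / 9.685 = 1.136
S₃ = 1.136 × 24590^0.3626 = 1.136 × 39.08 ≈ 44.38

44.4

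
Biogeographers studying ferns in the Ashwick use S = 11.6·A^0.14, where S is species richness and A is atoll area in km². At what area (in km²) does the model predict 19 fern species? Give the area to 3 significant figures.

33.9 km²

19 = 11.6 × A^0.14  ⇒  A^0.14 = 19/11.6 = 1.638
ln A = ln(1.638) / 0.14 = 0.4934 / 0.14 = 3.5245
A = e^3.5245 ≈ 33.94 km²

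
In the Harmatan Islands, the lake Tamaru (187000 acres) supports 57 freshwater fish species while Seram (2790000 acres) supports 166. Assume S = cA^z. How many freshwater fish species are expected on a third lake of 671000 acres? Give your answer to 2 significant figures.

94

z = ln(166/57) / ln(2790000/187000) = 1.0689 / 2.7027 = 0.3955
c = 57 / 187000^0.3955 = 57 / 121.6 = 0.4686
S₃ = 0.4686 × 671000^0.3955 = 0.4686 × 201.6 ≈ 94.48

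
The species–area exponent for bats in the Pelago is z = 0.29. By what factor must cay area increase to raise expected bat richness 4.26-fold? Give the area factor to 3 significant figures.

148

(A₂/A₁)^0.29 = 4.26, so A₂/A₁ = 4.26^(1/0.29) = 4.26^3.448
ln(A₂/A₁) = ln 4.26 / 0.29 = 1.4493 / 0.29 = 4.9975
A₂/A₁ = e^4.9975 ≈ 148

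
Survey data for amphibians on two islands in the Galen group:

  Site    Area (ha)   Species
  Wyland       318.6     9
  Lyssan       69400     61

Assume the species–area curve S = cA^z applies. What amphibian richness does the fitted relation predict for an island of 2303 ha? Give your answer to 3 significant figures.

z = ln(61/9) / ln(69400/318.6) = 1.9136 / 5.3837 = 0.3555
c = 9 / 318.6^0.3555 = 9 / 7.759 = 1.16
S₃ = 1.16 × 2303^0.3555 = 1.16 × 15.67 ≈ 18.18

18.2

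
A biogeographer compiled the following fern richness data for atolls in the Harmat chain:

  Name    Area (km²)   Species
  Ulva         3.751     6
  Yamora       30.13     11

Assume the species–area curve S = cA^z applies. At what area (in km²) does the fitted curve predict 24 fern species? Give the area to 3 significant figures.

z = ln(11/6) / ln(30.13/3.751) = 0.6061 / 2.0835 = 0.2909
c = 6 / 3.751^0.2909 = 6 / 1.469 = 4.084
A = (24/4.084)^(1/0.2909) ⇒ ln A = ln(5.876)/0.2909 = 6.0872
A = e^6.0872 ≈ 440.2 km²

440 km²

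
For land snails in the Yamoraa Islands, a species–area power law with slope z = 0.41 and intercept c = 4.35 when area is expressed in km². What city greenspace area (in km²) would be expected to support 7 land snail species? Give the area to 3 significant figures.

7 = 4.35 × A^0.41  ⇒  A^0.41 = 7/4.35 = 1.609
ln A = ln(1.609) / 0.41 = 0.4757 / 0.41 = 1.1603
A = e^1.1603 ≈ 3.191 km²

3.19 km²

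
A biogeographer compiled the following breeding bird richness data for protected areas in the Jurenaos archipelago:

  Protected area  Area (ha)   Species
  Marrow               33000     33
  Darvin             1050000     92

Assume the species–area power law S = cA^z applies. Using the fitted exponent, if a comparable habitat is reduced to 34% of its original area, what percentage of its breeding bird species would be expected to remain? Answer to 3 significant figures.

z = ln(92/33) / ln(1050000/33000) = 1.0253 / 3.4600 = 0.2963
S_new/S_old = (A_new/A_old)^z = 0.34^0.2963 = exp(0.2963 × -1.0788) = 0.7264

72.6%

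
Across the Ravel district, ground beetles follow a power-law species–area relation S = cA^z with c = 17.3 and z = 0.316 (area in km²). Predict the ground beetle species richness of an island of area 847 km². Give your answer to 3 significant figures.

146

S = 17.3 × 847^0.316
ln S = ln 17.3 + 0.316 × ln 847 = 2.8507 + 0.316 × 6.7417 = 4.9811
S = e^4.9811 ≈ 145.6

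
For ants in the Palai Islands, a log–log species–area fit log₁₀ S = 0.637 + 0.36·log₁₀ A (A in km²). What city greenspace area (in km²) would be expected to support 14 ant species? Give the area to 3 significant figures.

26.0 km²

14 = 4.335 × A^0.36  ⇒  A^0.36 = 14/4.335 = 3.229
ln A = ln(3.229) / 0.36 = 1.1723 / 0.36 = 3.2564
A = e^3.2564 ≈ 25.96 km²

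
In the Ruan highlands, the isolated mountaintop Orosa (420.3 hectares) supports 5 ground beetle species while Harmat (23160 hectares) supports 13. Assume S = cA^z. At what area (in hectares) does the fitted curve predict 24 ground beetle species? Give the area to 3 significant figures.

303000 hectares

z = ln(13/5) / ln(23160/420.3) = 0.9555 / 4.0092 = 0.2383
c = 5 / 420.3^0.2383 = 5 / 4.22 = 1.185
A = (24/1.185)^(1/0.2383) ⇒ ln A = ln(20.25)/0.2383 = 12.6227
A = e^12.6227 ≈ 303366 hectares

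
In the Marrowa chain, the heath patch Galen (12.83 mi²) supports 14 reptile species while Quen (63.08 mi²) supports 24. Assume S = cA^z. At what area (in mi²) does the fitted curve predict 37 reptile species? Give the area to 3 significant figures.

227 mi²

z = ln(24/14) / ln(63.08/12.83) = 0.5390 / 1.5926 = 0.3384
c = 14 / 12.83^0.3384 = 14 / 2.372 = 5.903
A = (37/5.903)^(1/0.3384) ⇒ ln A = ln(6.268)/0.3384 = 5.4234
A = e^5.4234 ≈ 226.7 mi²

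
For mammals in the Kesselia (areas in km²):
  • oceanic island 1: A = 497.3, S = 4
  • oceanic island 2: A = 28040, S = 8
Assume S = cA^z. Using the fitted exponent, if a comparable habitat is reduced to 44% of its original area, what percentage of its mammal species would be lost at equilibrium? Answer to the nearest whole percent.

z = ln(8/4) / ln(28040/497.3) = 0.6931 / 4.0322 = 0.1719
S_new/S_old = (A_new/A_old)^z = 0.44^0.1719 = exp(0.1719 × -0.8210) = 0.8684
Fraction lost = 1 − 0.8684 = 0.1316

13%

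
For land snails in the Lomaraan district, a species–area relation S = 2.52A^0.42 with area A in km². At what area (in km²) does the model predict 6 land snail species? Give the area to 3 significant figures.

7.89 km²

6 = 2.52 × A^0.42  ⇒  A^0.42 = 6/2.52 = 2.381
ln A = ln(2.381) / 0.42 = 0.8675 / 0.42 = 2.0655
A = e^2.0655 ≈ 7.889 km²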